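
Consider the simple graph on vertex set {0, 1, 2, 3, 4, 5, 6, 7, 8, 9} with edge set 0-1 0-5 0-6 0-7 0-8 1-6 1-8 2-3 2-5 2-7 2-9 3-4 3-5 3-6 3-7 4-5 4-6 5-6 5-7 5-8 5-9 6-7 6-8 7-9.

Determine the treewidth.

3

A width-3 tree decomposition is:
Bags: B1 = {2, 3, 5, 7}  B2 = {3, 5, 6, 7}  B3 = {2, 5, 7, 9}  B4 = {0, 5, 6, 7}  B5 = {3, 4, 5, 6}  B6 = {0, 5, 6, 8}  B7 = {0, 1, 6, 8}
Tree: B1–B2, B1–B3, B2–B4, B2–B5, B4–B6, B6–B7
Every bag has size at most 4, so the width is 4 − 1 = 3 and tw(G) ≤ 3. On the other hand G contains the 4-clique {0, 1, 6, 8}. A clique must lie in a single bag of any decomposition, so no decomposition can have width below 3. Hence tw(G) = 3 exactly.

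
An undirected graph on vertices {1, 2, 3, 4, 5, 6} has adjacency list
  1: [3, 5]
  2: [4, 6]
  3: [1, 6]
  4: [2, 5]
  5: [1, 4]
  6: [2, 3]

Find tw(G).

2

A width-2 tree decomposition is:
Bags: B1 = {1, 4, 5}  B2 = {1, 3, 4}  B3 = {3, 4, 6}  B4 = {2, 4, 6}
Tree: B1–B2, B2–B3, B3–B4
Each bag holds 3 vertices, so the decomposition has width 2, which upper-bounds the treewidth. The edges 4–5–1–3–6–2–4 form a cycle, so G is not a tree and its treewidth is at least 2. Combining the bounds, tw(G) = 2.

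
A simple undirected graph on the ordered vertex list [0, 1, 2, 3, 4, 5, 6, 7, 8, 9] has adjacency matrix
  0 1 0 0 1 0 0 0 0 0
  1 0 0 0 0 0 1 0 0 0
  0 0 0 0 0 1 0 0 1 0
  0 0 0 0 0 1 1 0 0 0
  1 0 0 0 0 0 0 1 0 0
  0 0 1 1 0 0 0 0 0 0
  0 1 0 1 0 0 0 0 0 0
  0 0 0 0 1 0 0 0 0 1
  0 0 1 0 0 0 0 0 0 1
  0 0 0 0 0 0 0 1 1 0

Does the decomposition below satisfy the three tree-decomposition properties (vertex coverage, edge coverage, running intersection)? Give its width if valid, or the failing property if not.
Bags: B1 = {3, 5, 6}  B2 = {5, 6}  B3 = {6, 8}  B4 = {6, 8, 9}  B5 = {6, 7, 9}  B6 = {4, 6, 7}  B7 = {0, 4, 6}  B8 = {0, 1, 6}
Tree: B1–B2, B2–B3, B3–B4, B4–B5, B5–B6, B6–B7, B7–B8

A tree decomposition must satisfy three properties: every vertex lies in some bag; for every edge, both endpoints lie together in some bag; and for every vertex, the bags containing it form a connected subtree. Here vertex 2 appears in no bag, so the decomposition is invalid.

No — vertex 2 appears in no bag.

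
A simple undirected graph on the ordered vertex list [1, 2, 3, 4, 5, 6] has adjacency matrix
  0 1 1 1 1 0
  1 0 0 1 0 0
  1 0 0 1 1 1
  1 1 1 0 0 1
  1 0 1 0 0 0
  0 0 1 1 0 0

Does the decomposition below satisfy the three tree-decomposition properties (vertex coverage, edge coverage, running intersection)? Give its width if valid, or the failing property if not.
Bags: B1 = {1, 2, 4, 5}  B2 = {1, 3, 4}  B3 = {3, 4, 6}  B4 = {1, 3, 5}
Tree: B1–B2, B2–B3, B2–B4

No — bags containing vertex 5 are not connected in the tree.

A tree decomposition must satisfy three properties: every vertex lies in some bag; for every edge, both endpoints lie together in some bag; and for every vertex, the bags containing it form a connected subtree. Here bags containing vertex 5 are not connected in the tree, so the decomposition is invalid.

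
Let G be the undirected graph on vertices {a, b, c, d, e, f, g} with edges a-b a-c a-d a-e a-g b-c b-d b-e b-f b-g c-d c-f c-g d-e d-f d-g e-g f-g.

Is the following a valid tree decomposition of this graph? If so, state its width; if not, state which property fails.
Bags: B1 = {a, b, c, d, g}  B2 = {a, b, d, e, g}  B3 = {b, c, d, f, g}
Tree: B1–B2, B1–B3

Yes; width 4.

Checking the three conditions: (i) the bags cover all of {a, b, c, d, e, f, g}; (ii) for each edge, some bag contains both endpoints; (iii) the bags containing any fixed vertex form a subtree. All hold, so the decomposition is valid with width 5 − 1 = 4.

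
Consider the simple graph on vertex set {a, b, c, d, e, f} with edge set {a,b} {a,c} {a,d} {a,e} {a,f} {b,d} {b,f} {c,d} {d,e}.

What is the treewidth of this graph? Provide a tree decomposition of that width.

Treewidth 2.
One such decomposition:
Bags: B1 = {a, d, e}  B2 = {a, b, d}  B3 = {a, c, d}  B4 = {a, b, f}
Tree: B1–B2, B1–B3, B2–B4

Each bag holds 3 vertices, so the decomposition has width 2, which upper-bounds the treewidth. For the lower bound, the 3 vertices {a, d, e} are pairwise adjacent, and any tree decomposition puts a clique entirely inside one bag — forcing width ≥ 2. Combining the bounds, tw(G) = 2.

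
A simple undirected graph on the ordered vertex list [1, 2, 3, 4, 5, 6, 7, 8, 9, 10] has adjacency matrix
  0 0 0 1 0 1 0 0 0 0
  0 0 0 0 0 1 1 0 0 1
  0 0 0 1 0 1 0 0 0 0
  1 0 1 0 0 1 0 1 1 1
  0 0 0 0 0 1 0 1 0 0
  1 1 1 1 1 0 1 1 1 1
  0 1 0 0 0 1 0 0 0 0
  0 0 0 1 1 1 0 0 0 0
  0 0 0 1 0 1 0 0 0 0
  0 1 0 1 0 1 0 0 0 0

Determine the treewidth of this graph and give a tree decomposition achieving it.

Every bag has size at most 3, so the width is 3 − 1 = 2 and tw(G) ≤ 2. On the other hand G contains the 3-clique {2, 6, 10}. A clique must lie in a single bag of any decomposition, so no decomposition can have width below 2. Combining the bounds, tw(G) = 2.

Treewidth 2.
One optimal decomposition is:
Bags: B1 = {4, 6, 8}  B2 = {1, 4, 6}  B3 = {4, 6, 10}  B4 = {3, 4, 6}  B5 = {4, 6, 9}  B6 = {2, 6, 10}  B7 = {5, 6, 8}  B8 = {2, 6, 7}
Tree: B1–B2, B2–B3, B1–B4, B4–B5, B3–B6, B1–B7, B6–B8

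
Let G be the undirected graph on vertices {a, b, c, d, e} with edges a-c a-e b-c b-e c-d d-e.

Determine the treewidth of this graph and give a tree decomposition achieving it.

Every bag has size at most 3, so the width is 3 − 1 = 2 and tw(G) ≤ 2. Since d–e–b–c–d is a cycle in G, G is not acyclic. Forests are exactly the graphs of treewidth ≤ 1, so tw(G) ≥ 2. Combining the bounds, tw(G) = 2.

Treewidth 2.
One such decomposition:
Bags: B1 = {c, d, e}  B2 = {b, c, e}  B3 = {a, c, e}
Tree: B1–B2, B2–B3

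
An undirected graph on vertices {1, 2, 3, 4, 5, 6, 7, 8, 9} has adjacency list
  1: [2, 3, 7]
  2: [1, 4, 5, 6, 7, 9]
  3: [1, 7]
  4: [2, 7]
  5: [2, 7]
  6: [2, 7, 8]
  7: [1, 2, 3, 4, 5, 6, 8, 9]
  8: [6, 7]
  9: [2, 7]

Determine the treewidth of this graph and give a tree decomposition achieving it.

The largest bag has 3 vertices, giving width 2; this decomposition certifies tw(G) ≤ 2. For the lower bound, the 3 vertices {6, 7, 8} are pairwise adjacent, and any tree decomposition puts a clique entirely inside one bag — forcing width ≥ 2. Hence tw(G) = 2 exactly.

Treewidth 2.
One optimal decomposition is:
Bags: B1 = {2, 5, 7}  B2 = {2, 4, 7}  B3 = {2, 7, 9}  B4 = {1, 2, 7}  B5 = {2, 6, 7}  B6 = {6, 7, 8}  B7 = {1, 3, 7}
Tree: B1–B2, B2–B3, B1–B4, B4–B5, B5–B6, B4–B7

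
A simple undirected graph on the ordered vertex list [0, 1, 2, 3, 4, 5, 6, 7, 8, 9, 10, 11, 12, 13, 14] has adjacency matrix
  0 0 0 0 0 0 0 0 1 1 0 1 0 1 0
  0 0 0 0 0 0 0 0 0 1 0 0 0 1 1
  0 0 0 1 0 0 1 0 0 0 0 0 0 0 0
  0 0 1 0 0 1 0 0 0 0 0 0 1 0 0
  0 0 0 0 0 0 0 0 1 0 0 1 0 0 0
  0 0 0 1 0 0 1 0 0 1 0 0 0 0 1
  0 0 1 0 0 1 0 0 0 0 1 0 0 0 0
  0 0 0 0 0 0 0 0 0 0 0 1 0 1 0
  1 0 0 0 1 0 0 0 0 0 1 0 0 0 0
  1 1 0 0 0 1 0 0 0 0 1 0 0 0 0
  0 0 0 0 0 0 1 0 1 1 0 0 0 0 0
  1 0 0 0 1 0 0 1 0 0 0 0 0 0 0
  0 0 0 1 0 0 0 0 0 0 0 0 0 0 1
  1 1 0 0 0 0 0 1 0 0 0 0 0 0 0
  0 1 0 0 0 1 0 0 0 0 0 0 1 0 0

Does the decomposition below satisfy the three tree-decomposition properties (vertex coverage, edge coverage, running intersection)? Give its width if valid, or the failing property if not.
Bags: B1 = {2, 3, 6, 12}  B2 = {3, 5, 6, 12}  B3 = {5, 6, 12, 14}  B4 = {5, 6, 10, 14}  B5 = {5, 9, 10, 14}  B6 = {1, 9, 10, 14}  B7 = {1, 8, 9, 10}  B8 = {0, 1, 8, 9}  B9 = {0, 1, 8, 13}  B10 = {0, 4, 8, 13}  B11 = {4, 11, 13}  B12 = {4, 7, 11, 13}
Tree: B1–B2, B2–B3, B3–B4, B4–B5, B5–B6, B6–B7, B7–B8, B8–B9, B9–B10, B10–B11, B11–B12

A tree decomposition must satisfy three properties: every vertex lies in some bag; for every edge, both endpoints lie together in some bag; and for every vertex, the bags containing it form a connected subtree. Here edge (0,11) lies in no bag, so the decomposition is invalid.

No — edge (0,11) lies in no bag.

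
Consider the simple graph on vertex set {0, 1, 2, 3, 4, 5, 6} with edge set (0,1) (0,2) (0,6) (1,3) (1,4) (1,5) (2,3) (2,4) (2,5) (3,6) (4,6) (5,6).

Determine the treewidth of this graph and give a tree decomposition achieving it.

Treewidth 3.
Bags: B1 = {1, 2, 3, 6}  B2 = {0, 1, 2, 6}  B3 = {1, 2, 4, 6}  B4 = {1, 2, 5, 6}
Tree: B1–B2, B2–B3, B3–B4

Every bag has size at most 4, so the width is 4 − 1 = 3 and tw(G) ≤ 3. For the lower bound: the 4 vertex sets {1,3}, {0,6}, {2}, {4} are disjoint, each induces a connected subgraph, and every pair is joined by at least one edge of G. Contracting each set to a single vertex therefore yields K_{4} as a minor, and since treewidth is minor-monotone, tw(G) ≥ tw(K_{4}) = 3. Hence tw(G) = 3 exactly.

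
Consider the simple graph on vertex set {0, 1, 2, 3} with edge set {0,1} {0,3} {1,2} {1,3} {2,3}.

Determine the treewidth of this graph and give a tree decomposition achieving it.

Treewidth 2.
One optimal decomposition is:
Bags: B1 = {0, 1, 3}  B2 = {1, 2, 3}
Tree: B1–B2

Every bag has size at most 3, so the width is 3 − 1 = 2 and tw(G) ≤ 2. For the lower bound, the 3 vertices {0, 1, 3} are pairwise adjacent, and any tree decomposition puts a clique entirely inside one bag — forcing width ≥ 2. The upper and lower bounds meet at 2, so that is the treewidth.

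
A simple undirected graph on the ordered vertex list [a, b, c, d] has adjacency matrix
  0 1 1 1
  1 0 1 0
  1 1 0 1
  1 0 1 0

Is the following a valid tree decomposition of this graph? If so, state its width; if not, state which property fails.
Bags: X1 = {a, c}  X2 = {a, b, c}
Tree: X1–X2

A tree decomposition must satisfy three properties: every vertex lies in some bag; for every edge, both endpoints lie together in some bag; and for every vertex, the bags containing it form a connected subtree. Here vertex d appears in no bag, so the decomposition is invalid.

No — vertex d appears in no bag.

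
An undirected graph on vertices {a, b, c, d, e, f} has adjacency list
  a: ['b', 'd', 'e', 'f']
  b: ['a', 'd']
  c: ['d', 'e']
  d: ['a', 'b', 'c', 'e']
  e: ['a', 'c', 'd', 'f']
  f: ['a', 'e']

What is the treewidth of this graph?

A width-2 tree decomposition is:
Bags: B1 = {a, e, f}  B2 = {a, d, e}  B3 = {a, b, d}  B4 = {c, d, e}
Tree: B1–B2, B2–B3, B2–B4
Every bag has size at most 3, so the width is 3 − 1 = 2 and tw(G) ≤ 2. Conversely, {c, d, e} is a clique of size 3, and the vertices of any clique must share a bag in every tree decomposition; so some bag has ≥ 3 vertices and tw(G) ≥ 2. The upper and lower bounds meet at 2, so that is the treewidth.

2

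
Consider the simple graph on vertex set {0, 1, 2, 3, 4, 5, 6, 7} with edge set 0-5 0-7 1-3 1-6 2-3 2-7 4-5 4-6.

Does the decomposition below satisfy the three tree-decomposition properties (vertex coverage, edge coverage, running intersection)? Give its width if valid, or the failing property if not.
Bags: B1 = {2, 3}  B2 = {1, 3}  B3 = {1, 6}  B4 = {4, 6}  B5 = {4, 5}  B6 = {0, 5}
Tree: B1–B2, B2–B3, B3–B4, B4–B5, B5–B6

No — vertex 7 appears in no bag.

A tree decomposition must satisfy three properties: every vertex lies in some bag; for every edge, both endpoints lie together in some bag; and for every vertex, the bags containing it form a connected subtree. Here vertex 7 appears in no bag, so the decomposition is invalid.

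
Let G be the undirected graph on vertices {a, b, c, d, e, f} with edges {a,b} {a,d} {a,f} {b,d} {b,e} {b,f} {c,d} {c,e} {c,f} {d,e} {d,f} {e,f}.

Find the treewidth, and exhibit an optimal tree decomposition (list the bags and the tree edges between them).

Every bag has size at most 4, so the width is 4 − 1 = 3 and tw(G) ≤ 3. On the other hand G contains the 4-clique {c, d, e, f}. A clique must lie in a single bag of any decomposition, so no decomposition can have width below 3. Hence tw(G) = 3 exactly.

Treewidth 3.
One optimal decomposition is:
Bags: B1 = {b, d, e, f}  B2 = {a, b, d, f}  B3 = {c, d, e, f}
Tree: B1–B2, B1–B3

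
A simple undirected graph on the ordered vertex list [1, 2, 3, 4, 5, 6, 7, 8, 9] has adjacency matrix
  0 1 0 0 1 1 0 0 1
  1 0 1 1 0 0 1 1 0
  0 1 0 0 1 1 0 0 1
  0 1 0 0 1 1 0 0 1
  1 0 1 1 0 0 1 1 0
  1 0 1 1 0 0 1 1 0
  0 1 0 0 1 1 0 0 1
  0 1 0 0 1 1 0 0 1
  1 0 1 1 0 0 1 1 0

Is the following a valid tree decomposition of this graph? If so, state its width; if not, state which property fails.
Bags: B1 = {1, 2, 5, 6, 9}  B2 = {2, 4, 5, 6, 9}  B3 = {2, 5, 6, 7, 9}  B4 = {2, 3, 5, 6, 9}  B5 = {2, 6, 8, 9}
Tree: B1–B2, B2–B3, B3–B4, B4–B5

A tree decomposition must satisfy three properties: every vertex lies in some bag; for every edge, both endpoints lie together in some bag; and for every vertex, the bags containing it form a connected subtree. Here edge (5,8) lies in no bag, so the decomposition is invalid.

No — edge (5,8) lies in no bag.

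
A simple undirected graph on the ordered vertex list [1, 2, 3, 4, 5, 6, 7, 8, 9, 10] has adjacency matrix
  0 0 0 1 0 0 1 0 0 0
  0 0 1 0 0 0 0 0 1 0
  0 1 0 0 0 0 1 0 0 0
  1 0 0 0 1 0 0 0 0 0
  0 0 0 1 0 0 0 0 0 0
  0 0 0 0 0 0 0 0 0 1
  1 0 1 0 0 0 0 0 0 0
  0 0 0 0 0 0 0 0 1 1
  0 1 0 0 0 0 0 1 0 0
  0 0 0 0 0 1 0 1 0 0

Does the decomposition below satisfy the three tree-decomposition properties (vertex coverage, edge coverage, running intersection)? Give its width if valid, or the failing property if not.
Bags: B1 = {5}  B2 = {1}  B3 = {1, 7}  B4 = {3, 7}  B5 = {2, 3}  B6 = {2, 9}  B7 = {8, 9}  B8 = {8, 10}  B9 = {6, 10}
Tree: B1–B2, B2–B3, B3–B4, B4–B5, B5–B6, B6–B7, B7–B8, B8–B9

A tree decomposition must satisfy three properties: every vertex lies in some bag; for every edge, both endpoints lie together in some bag; and for every vertex, the bags containing it form a connected subtree. Here vertex 4 appears in no bag, so the decomposition is invalid.

No — vertex 4 appears in no bag.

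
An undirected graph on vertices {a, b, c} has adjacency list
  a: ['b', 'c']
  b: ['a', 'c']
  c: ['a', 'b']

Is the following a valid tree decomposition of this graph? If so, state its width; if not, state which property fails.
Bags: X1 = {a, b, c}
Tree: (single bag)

Yes; width 2.

Checking the three conditions: (i) the bags cover all of {a, b, c}; (ii) for each edge, some bag contains both endpoints; (iii) the bags containing any fixed vertex form a subtree. All hold, so the decomposition is valid with width 3 − 1 = 2.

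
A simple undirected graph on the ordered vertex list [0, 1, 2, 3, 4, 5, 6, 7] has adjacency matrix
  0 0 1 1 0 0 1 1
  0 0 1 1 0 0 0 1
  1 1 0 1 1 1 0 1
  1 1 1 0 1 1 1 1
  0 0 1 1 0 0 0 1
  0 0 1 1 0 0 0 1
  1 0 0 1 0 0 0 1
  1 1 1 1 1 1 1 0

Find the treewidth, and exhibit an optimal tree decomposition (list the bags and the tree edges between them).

Treewidth 3.
One such decomposition:
Bags: B1 = {1, 2, 3, 7}  B2 = {0, 2, 3, 7}  B3 = {0, 3, 6, 7}  B4 = {2, 3, 4, 7}  B5 = {2, 3, 5, 7}
Tree: B1–B2, B2–B3, B2–B4, B4–B5

Each bag holds 4 vertices, so the decomposition has width 3, which upper-bounds the treewidth. Conversely, {0, 2, 3, 7} is a clique of size 4, and the vertices of any clique must share a bag in every tree decomposition; so some bag has ≥ 4 vertices and tw(G) ≥ 3. Combining the bounds, tw(G) = 3.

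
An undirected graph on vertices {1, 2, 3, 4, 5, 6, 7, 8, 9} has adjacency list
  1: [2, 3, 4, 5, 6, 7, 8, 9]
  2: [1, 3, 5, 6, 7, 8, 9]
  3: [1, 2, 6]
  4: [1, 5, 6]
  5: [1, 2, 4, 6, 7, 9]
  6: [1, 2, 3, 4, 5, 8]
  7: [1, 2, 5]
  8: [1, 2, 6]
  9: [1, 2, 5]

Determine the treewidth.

A width-3 tree decomposition is:
Bags: B1 = {1, 2, 5, 6}  B2 = {1, 2, 5, 9}  B3 = {1, 2, 6, 8}  B4 = {1, 2, 5, 7}  B5 = {1, 2, 3, 6}  B6 = {1, 4, 5, 6}
Tree: B1–B2, B1–B3, B1–B4, B1–B5, B1–B6
Every bag has size at most 4, so the width is 4 − 1 = 3 and tw(G) ≤ 3. On the other hand G contains the 4-clique {1, 2, 6, 8}. A clique must lie in a single bag of any decomposition, so no decomposition can have width below 3. The upper and lower bounds meet at 3, so that is the treewidth.

3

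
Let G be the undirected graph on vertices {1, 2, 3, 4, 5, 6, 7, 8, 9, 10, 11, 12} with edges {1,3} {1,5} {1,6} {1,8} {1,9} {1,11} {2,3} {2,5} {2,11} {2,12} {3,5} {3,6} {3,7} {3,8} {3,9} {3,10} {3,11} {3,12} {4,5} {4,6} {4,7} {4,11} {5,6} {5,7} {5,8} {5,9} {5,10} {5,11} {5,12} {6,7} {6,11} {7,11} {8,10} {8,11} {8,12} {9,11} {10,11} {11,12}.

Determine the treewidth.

4

A width-4 tree decomposition is:
Bags: B1 = {1, 3, 5, 9, 11}  B2 = {1, 3, 5, 6, 11}  B3 = {1, 3, 5, 8, 11}  B4 = {3, 5, 8, 11, 12}  B5 = {3, 5, 6, 7, 11}  B6 = {4, 5, 6, 7, 11}  B7 = {3, 5, 8, 10, 11}  B8 = {2, 3, 5, 11, 12}
Tree: B1–B2, B1–B3, B3–B4, B2–B5, B5–B6, B3–B7, B4–B8
The largest bag has 5 vertices, giving width 4; this decomposition certifies tw(G) ≤ 4. Conversely, {1, 3, 5, 8, 11} is a clique of size 5, and the vertices of any clique must share a bag in every tree decomposition; so some bag has ≥ 5 vertices and tw(G) ≥ 4. Combining the bounds, tw(G) = 4.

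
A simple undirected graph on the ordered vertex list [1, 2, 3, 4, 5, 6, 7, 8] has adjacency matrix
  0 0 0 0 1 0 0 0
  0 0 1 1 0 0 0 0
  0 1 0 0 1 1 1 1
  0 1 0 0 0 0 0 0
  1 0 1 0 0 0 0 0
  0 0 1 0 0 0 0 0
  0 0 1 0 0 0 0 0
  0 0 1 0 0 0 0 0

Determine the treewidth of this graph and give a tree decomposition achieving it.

Each bag holds 2 vertices, so the decomposition has width 1, which upper-bounds the treewidth. Since G has at least one edge (e.g. 4–2), it is not an edgeless graph, so tw(G) ≥ 1. Hence tw(G) = 1 exactly.

Treewidth 1.
One such decomposition:
Bags: B1 = {2, 4}  B2 = {2, 3}  B3 = {3, 8}  B4 = {3, 5}  B5 = {3, 7}  B6 = {1, 5}  B7 = {3, 6}
Tree: B1–B2, B2–B3, B3–B4, B4–B5, B4–B6, B5–B7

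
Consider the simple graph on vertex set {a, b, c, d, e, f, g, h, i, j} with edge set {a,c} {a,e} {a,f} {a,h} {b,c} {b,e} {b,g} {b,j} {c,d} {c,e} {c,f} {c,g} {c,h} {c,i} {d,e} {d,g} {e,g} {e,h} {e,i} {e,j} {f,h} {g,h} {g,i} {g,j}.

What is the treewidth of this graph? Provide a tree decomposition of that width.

Every bag has size at most 4, so the width is 4 − 1 = 3 and tw(G) ≤ 3. Conversely, {b, e, g, j} is a clique of size 4, and the vertices of any clique must share a bag in every tree decomposition; so some bag has ≥ 4 vertices and tw(G) ≥ 3. Therefore the treewidth is 3.

Treewidth 3.
One such decomposition:
Bags: B1 = {c, e, g, i}  B2 = {b, c, e, g}  B3 = {c, d, e, g}  B4 = {c, e, g, h}  B5 = {a, c, e, h}  B6 = {b, e, g, j}  B7 = {a, c, f, h}
Tree: B1–B2, B2–B3, B1–B4, B4–B5, B2–B6, B5–B7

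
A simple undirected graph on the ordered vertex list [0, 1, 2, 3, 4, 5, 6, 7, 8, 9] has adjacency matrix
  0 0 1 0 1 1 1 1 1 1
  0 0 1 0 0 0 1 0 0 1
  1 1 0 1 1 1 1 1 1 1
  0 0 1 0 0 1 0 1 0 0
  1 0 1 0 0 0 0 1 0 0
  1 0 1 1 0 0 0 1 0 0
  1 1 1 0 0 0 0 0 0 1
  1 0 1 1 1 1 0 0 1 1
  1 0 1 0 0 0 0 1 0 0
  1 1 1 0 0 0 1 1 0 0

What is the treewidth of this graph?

3

A width-3 tree decomposition is:
Bags: B1 = {0, 2, 7, 8}  B2 = {0, 2, 7, 9}  B3 = {0, 2, 5, 7}  B4 = {0, 2, 4, 7}  B5 = {2, 3, 5, 7}  B6 = {0, 2, 6, 9}  B7 = {1, 2, 6, 9}
Tree: B1–B2, B2–B3, B3–B4, B3–B5, B2–B6, B6–B7
Each bag holds 4 vertices, so the decomposition has width 3, which upper-bounds the treewidth. For the lower bound, the 4 vertices {0, 2, 6, 9} are pairwise adjacent, and any tree decomposition puts a clique entirely inside one bag — forcing width ≥ 3. The upper and lower bounds meet at 3, so that is the treewidth.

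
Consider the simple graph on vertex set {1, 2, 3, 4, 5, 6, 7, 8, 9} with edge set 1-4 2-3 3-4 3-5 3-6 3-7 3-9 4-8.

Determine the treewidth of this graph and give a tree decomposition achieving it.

Treewidth 1.
Bags: B1 = {3, 7}  B2 = {3, 4}  B3 = {1, 4}  B4 = {3, 5}  B5 = {3, 6}  B6 = {4, 8}  B7 = {2, 3}  B8 = {3, 9}
Tree: B1–B2, B2–B3, B1–B4, B2–B5, B2–B6, B2–B7, B7–B8

The largest bag has 2 vertices, giving width 1; this decomposition certifies tw(G) ≤ 1. G has an edge, so its treewidth is at least 1. The upper and lower bounds meet at 1, so that is the treewidth.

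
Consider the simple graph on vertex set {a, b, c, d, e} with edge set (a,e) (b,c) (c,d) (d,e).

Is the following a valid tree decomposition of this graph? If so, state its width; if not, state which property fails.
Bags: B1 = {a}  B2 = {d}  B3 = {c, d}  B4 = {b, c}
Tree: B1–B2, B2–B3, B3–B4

A tree decomposition must satisfy three properties: every vertex lies in some bag; for every edge, both endpoints lie together in some bag; and for every vertex, the bags containing it form a connected subtree. Here vertex e appears in no bag, so the decomposition is invalid.

No — vertex e appears in no bag.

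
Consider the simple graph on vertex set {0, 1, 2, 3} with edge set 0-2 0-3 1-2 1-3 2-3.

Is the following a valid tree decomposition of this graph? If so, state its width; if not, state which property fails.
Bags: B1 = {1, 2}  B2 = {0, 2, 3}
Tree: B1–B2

No — edge (3,1) lies in no bag.

A tree decomposition must satisfy three properties: every vertex lies in some bag; for every edge, both endpoints lie together in some bag; and for every vertex, the bags containing it form a connected subtree. Here edge (3,1) lies in no bag, so the decomposition is invalid.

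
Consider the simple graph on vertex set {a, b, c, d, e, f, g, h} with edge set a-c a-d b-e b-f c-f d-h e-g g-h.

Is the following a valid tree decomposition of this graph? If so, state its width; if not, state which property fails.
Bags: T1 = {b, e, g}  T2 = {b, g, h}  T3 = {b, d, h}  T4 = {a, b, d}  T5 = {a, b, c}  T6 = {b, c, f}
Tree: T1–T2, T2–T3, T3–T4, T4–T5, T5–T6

Yes; width 2.

Vertex coverage: the bags together contain {a, b, c, d, e, f, g, h}, the full vertex set. Edge coverage: each edge of G has both endpoints in at least one bag. Running intersection: for every vertex, the bags containing it form a connected subtree. All three properties hold, so this is a valid tree decomposition of width max|bag| − 1 = 2, and hence tw(G) ≤ 2.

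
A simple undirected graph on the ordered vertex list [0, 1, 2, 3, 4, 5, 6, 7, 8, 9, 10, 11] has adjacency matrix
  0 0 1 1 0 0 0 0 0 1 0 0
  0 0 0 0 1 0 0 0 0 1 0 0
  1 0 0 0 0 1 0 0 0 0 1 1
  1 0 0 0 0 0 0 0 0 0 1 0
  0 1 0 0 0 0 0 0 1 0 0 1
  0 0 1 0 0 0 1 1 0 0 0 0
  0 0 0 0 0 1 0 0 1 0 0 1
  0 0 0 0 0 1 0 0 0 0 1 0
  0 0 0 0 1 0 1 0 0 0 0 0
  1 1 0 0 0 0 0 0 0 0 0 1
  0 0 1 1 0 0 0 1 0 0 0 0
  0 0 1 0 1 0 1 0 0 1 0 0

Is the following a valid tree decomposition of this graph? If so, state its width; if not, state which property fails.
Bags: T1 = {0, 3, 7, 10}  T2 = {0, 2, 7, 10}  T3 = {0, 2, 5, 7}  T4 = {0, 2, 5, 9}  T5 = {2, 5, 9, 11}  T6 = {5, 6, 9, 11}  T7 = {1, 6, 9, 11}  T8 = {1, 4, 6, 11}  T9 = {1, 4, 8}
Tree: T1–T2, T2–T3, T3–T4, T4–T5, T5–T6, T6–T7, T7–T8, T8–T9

A tree decomposition must satisfy three properties: every vertex lies in some bag; for every edge, both endpoints lie together in some bag; and for every vertex, the bags containing it form a connected subtree. Here edge (6,8) lies in no bag, so the decomposition is invalid.

No — edge (6,8) lies in no bag.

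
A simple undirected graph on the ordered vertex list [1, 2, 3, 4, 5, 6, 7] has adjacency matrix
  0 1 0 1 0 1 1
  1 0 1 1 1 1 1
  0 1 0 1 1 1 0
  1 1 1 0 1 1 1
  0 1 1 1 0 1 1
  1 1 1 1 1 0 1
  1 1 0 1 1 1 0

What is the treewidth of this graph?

A width-4 tree decomposition is:
Bags: B1 = {2, 4, 5, 6, 7}  B2 = {2, 3, 4, 5, 6}  B3 = {1, 2, 4, 6, 7}
Tree: B1–B2, B1–B3
The largest bag has 5 vertices, giving width 4; this decomposition certifies tw(G) ≤ 4. Conversely, {1, 2, 4, 6, 7} is a clique of size 5, and the vertices of any clique must share a bag in every tree decomposition; so some bag has ≥ 5 vertices and tw(G) ≥ 4. Therefore the treewidth is 4.

4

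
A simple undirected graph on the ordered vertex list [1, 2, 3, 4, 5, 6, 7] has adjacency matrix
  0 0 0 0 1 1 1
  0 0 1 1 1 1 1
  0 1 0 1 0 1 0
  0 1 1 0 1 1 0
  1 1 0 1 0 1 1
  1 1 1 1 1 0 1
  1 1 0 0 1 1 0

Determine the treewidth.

A width-3 tree decomposition is:
Bags: B1 = {1, 5, 6, 7}  B2 = {2, 5, 6, 7}  B3 = {2, 4, 5, 6}  B4 = {2, 3, 4, 6}
Tree: B1–B2, B2–B3, B3–B4
Each bag holds 4 vertices, so the decomposition has width 3, which upper-bounds the treewidth. For the lower bound, the 4 vertices {1, 5, 6, 7} are pairwise adjacent, and any tree decomposition puts a clique entirely inside one bag — forcing width ≥ 3. Therefore the treewidth is 3.

3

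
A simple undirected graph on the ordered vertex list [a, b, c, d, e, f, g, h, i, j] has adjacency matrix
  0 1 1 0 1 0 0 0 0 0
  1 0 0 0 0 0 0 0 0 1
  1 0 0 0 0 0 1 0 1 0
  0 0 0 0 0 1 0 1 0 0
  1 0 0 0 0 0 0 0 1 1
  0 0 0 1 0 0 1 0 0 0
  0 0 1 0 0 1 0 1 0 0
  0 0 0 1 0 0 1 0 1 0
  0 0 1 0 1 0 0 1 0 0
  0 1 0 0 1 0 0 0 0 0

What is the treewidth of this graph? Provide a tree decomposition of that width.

Every bag has size at most 3, so the width is 3 − 1 = 2 and tw(G) ≤ 2. For the lower bound, G contains the cycle d–f–g–h–d, so G is not a forest; only forests have treewidth ≤ 1, hence tw(G) ≥ 2. The upper and lower bounds meet at 2, so that is the treewidth.

Treewidth 2.
One optimal decomposition is:
Bags: B1 = {d, f, h}  B2 = {f, g, h}  B3 = {g, h, i}  B4 = {c, g, i}  B5 = {c, e, i}  B6 = {a, c, e}  B7 = {a, e, j}  B8 = {a, b, j}
Tree: B1–B2, B2–B3, B3–B4, B4–B5, B5–B6, B6–B7, B7–B8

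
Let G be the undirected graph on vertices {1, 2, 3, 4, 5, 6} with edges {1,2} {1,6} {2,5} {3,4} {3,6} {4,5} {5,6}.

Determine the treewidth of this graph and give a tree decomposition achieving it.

Treewidth 2.
One such decomposition:
Bags: B1 = {3, 4, 5}  B2 = {3, 5, 6}  B3 = {2, 5, 6}  B4 = {1, 2, 6}
Tree: B1–B2, B2–B3, B3–B4

The largest bag has 3 vertices, giving width 2; this decomposition certifies tw(G) ≤ 2. The edges 4–3–6–5–4 form a cycle, so G is not a tree and its treewidth is at least 2. Therefore the treewidth is 2.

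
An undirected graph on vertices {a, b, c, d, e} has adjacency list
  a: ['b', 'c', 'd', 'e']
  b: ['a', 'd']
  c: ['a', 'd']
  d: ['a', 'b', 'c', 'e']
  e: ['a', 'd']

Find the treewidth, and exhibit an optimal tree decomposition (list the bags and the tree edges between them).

Every bag has size at most 3, so the width is 3 − 1 = 2 and tw(G) ≤ 2. For the lower bound, the 3 vertices {a, d, e} are pairwise adjacent, and any tree decomposition puts a clique entirely inside one bag — forcing width ≥ 2. Hence tw(G) = 2 exactly.

Treewidth 2.
One optimal decomposition is:
Bags: B1 = {a, d, e}  B2 = {a, b, d}  B3 = {a, c, d}
Tree: B1–B2, B2–B3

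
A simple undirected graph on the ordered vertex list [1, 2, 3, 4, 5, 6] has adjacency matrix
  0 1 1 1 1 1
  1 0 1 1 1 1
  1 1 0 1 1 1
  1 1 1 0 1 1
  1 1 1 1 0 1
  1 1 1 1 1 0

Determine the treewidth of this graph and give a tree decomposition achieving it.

With just one bag of size 6, the width is 6 − 1 = 5, so tw(G) ≤ 5. On the other hand G contains the 6-clique {1, 2, 3, 4, 5, 6}. A clique must lie in a single bag of any decomposition, so no decomposition can have width below 5. Combining the bounds, tw(G) = 5.

Treewidth 5.
One such decomposition:
Bags: B1 = {1, 2, 3, 4, 5, 6}
Tree: (single bag)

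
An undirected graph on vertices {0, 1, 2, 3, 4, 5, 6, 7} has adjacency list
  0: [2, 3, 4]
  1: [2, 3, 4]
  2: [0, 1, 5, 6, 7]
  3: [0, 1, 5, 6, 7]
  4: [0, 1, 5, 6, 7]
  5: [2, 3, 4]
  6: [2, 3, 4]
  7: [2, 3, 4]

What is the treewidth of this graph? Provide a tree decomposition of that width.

The largest bag has 4 vertices, giving width 3; this decomposition certifies tw(G) ≤ 3. For the lower bound: the 4 vertex sets {0,4}, {2,6}, {3}, {5} are disjoint, each induces a connected subgraph, and every pair is joined by at least one edge of G. Contracting each set to a single vertex therefore yields K_{4} as a minor, and since treewidth is minor-monotone, tw(G) ≥ tw(K_{4}) = 3. The upper and lower bounds meet at 3, so that is the treewidth.

Treewidth 3.
One such decomposition:
Bags: B1 = {0, 2, 3, 4}  B2 = {2, 3, 4, 6}  B3 = {2, 3, 4, 5}  B4 = {1, 2, 3, 4}  B5 = {2, 3, 4, 7}
Tree: B1–B2, B2–B3, B3–B4, B4–B5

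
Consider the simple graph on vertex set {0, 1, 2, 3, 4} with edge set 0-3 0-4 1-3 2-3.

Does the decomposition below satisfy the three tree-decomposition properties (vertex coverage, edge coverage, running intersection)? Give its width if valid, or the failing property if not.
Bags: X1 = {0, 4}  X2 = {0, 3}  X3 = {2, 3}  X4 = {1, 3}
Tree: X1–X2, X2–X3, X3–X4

Every vertex of G appears in some bag (union = {0, 1, 2, 3, 4}); every edge is covered by a bag; and for each vertex v the set of bags containing v is connected in the bag tree. The decomposition is therefore valid. The largest bag has 2 vertices, so the width is 1.

Yes; width 1.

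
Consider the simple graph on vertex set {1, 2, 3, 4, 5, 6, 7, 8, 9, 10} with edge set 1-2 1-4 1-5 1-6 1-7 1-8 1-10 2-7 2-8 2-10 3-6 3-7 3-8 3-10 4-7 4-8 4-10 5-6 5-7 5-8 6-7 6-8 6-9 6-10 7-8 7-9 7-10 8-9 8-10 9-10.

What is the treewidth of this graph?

A width-4 tree decomposition is:
Bags: B1 = {1, 6, 7, 8, 10}  B2 = {1, 2, 7, 8, 10}  B3 = {3, 6, 7, 8, 10}  B4 = {1, 4, 7, 8, 10}  B5 = {1, 5, 6, 7, 8}  B6 = {6, 7, 8, 9, 10}
Tree: B1–B2, B1–B3, B2–B4, B1–B5, B1–B6
The largest bag has 5 vertices, giving width 4; this decomposition certifies tw(G) ≤ 4. On the other hand G contains the 5-clique {1, 2, 7, 8, 10}. A clique must lie in a single bag of any decomposition, so no decomposition can have width below 4. Hence tw(G) = 4 exactly.

4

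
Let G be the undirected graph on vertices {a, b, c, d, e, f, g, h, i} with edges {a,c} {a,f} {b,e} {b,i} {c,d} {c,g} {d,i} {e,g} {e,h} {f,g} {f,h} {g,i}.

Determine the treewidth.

3

A width-3 tree decomposition is:
Bags: B1 = {b, c, d, i}  B2 = {b, c, g, i}  B3 = {b, c, e, g}  B4 = {a, c, e, g}  B5 = {a, e, f, g}  B6 = {a, e, f, h}
Tree: B1–B2, B2–B3, B3–B4, B4–B5, B5–B6
The largest bag has 4 vertices, giving width 3; this decomposition certifies tw(G) ≤ 3. For the lower bound: the 4 vertex sets {b,d,i}, {c}, {g}, {a,e,f,h} are disjoint, each induces a connected subgraph, and every pair is joined by at least one edge of G. Contracting each set to a single vertex therefore yields K_{4} as a minor, and since treewidth is minor-monotone, tw(G) ≥ tw(K_{4}) = 3. Combining the bounds, tw(G) = 3.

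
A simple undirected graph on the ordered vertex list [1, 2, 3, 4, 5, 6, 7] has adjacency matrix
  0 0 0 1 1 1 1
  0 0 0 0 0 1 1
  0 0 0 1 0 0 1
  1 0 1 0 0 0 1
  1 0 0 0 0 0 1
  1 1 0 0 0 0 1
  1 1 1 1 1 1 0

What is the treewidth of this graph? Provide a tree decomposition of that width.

The largest bag has 3 vertices, giving width 2; this decomposition certifies tw(G) ≤ 2. On the other hand G contains the 3-clique {1, 4, 7}. A clique must lie in a single bag of any decomposition, so no decomposition can have width below 2. Combining the bounds, tw(G) = 2.

Treewidth 2.
One optimal decomposition is:
Bags: B1 = {1, 4, 7}  B2 = {1, 6, 7}  B3 = {2, 6, 7}  B4 = {3, 4, 7}  B5 = {1, 5, 7}
Tree: B1–B2, B2–B3, B1–B4, B1–B5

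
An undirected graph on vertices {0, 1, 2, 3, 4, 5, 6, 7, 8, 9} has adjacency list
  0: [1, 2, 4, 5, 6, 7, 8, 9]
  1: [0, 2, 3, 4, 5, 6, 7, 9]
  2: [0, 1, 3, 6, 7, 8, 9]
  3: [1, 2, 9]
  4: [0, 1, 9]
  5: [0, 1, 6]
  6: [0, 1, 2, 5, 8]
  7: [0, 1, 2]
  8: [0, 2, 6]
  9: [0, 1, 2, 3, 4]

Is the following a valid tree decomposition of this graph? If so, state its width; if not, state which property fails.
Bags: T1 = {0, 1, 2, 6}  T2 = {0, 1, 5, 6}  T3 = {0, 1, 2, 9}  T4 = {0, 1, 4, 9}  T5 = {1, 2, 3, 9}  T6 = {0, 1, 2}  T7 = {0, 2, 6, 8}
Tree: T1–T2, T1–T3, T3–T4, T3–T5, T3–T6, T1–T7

A tree decomposition must satisfy three properties: every vertex lies in some bag; for every edge, both endpoints lie together in some bag; and for every vertex, the bags containing it form a connected subtree. Here vertex 7 appears in no bag, so the decomposition is invalid.

No — vertex 7 appears in no bag.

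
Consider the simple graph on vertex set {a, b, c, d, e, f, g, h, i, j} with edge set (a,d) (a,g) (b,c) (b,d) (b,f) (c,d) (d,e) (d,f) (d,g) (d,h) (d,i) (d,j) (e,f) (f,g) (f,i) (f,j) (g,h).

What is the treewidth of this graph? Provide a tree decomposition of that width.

Each bag holds 3 vertices, so the decomposition has width 2, which upper-bounds the treewidth. On the other hand G contains the 3-clique {a, d, g}. A clique must lie in a single bag of any decomposition, so no decomposition can have width below 2. Combining the bounds, tw(G) = 2.

Treewidth 2.
One such decomposition:
Bags: B1 = {d, f, g}  B2 = {b, d, f}  B3 = {b, c, d}  B4 = {d, f, j}  B5 = {d, e, f}  B6 = {d, g, h}  B7 = {a, d, g}  B8 = {d, f, i}
Tree: B1–B2, B2–B3, B1–B4, B1–B5, B1–B6, B1–B7, B1–B8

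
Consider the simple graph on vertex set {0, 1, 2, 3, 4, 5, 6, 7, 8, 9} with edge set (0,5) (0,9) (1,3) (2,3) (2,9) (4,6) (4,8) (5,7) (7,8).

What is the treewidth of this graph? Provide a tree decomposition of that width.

Every bag has size at most 2, so the width is 2 − 1 = 1 and tw(G) ≤ 1. Any graph with an edge has treewidth ≥ 1, and G has the edge 6–4. Combining the bounds, tw(G) = 1.

Treewidth 1.
One such decomposition:
Bags: B1 = {4, 6}  B2 = {4, 8}  B3 = {7, 8}  B4 = {5, 7}  B5 = {0, 5}  B6 = {0, 9}  B7 = {2, 9}  B8 = {2, 3}  B9 = {1, 3}
Tree: B1–B2, B2–B3, B3–B4, B4–B5, B5–B6, B6–B7, B7–B8, B8–B9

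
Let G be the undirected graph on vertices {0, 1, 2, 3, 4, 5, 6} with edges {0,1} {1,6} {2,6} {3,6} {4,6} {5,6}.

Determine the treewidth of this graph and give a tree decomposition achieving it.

Treewidth 1.
Bags: B1 = {5, 6}  B2 = {1, 6}  B3 = {0, 1}  B4 = {3, 6}  B5 = {4, 6}  B6 = {2, 6}
Tree: B1–B2, B2–B3, B2–B4, B1–B5, B1–B6

The largest bag has 2 vertices, giving width 1; this decomposition certifies tw(G) ≤ 1. Any graph with an edge has treewidth ≥ 1, and G has the edge 5–6. Therefore the treewidth is 1.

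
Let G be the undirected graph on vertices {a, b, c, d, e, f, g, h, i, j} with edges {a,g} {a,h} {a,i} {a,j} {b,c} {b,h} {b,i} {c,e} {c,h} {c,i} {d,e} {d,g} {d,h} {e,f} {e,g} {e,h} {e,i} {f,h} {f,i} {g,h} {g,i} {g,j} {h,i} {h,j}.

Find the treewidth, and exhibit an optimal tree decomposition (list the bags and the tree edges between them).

Treewidth 3.
One optimal decomposition is:
Bags: B1 = {e, g, h, i}  B2 = {a, g, h, i}  B3 = {e, f, h, i}  B4 = {d, e, g, h}  B5 = {c, e, h, i}  B6 = {b, c, h, i}  B7 = {a, g, h, j}
Tree: B1–B2, B1–B3, B1–B4, B1–B5, B5–B6, B2–B7

Every bag has size at most 4, so the width is 4 − 1 = 3 and tw(G) ≤ 3. Conversely, {d, e, g, h} is a clique of size 4, and the vertices of any clique must share a bag in every tree decomposition; so some bag has ≥ 4 vertices and tw(G) ≥ 3. The upper and lower bounds meet at 3, so that is the treewidth.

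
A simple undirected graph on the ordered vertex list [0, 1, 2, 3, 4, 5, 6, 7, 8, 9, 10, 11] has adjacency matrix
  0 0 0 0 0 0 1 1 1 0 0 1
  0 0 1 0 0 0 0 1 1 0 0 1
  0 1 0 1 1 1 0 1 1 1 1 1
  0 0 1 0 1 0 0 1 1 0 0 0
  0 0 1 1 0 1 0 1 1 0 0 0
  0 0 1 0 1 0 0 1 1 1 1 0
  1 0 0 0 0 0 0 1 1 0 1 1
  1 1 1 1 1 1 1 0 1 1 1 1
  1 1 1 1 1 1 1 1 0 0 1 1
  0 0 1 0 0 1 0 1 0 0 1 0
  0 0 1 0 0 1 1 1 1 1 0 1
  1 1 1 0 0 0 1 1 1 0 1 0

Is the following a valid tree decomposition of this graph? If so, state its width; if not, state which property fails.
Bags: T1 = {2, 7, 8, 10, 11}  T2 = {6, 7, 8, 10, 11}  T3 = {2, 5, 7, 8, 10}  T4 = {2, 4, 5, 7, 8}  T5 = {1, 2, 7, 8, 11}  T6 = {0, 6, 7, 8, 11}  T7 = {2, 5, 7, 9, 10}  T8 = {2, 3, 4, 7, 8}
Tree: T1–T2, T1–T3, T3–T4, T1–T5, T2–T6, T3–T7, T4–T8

Yes; width 4.

Checking the three conditions: (i) the bags cover all of {0, 1, 2, 3, 4, 5, 6, 7, 8, 9, 10, 11}; (ii) for each edge, some bag contains both endpoints; (iii) the bags containing any fixed vertex form a subtree. All hold, so the decomposition is valid with width 5 − 1 = 4.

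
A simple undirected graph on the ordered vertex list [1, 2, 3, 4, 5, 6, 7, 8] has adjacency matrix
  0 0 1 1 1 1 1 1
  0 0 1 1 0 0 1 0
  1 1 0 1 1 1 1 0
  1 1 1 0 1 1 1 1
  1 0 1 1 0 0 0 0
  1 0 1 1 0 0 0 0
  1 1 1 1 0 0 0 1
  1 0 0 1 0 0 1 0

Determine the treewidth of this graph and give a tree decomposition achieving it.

Treewidth 3.
Bags: B1 = {1, 4, 7, 8}  B2 = {1, 3, 4, 7}  B3 = {2, 3, 4, 7}  B4 = {1, 3, 4, 5}  B5 = {1, 3, 4, 6}
Tree: B1–B2, B2–B3, B2–B4, B4–B5

The largest bag has 4 vertices, giving width 3; this decomposition certifies tw(G) ≤ 3. For the lower bound, the 4 vertices {1, 4, 7, 8} are pairwise adjacent, and any tree decomposition puts a clique entirely inside one bag — forcing width ≥ 3. Hence tw(G) = 3 exactly.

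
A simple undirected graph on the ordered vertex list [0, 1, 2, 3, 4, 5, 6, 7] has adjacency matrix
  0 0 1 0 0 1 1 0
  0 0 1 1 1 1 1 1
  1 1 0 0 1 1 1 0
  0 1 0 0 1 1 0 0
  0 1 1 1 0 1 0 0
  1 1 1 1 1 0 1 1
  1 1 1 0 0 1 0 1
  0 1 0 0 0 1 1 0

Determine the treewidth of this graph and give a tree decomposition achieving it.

Treewidth 3.
One optimal decomposition is:
Bags: B1 = {1, 2, 5, 6}  B2 = {0, 2, 5, 6}  B3 = {1, 2, 4, 5}  B4 = {1, 3, 4, 5}  B5 = {1, 5, 6, 7}
Tree: B1–B2, B1–B3, B3–B4, B1–B5

Each bag holds 4 vertices, so the decomposition has width 3, which upper-bounds the treewidth. Conversely, {0, 2, 5, 6} is a clique of size 4, and the vertices of any clique must share a bag in every tree decomposition; so some bag has ≥ 4 vertices and tw(G) ≥ 3. Therefore the treewidth is 3.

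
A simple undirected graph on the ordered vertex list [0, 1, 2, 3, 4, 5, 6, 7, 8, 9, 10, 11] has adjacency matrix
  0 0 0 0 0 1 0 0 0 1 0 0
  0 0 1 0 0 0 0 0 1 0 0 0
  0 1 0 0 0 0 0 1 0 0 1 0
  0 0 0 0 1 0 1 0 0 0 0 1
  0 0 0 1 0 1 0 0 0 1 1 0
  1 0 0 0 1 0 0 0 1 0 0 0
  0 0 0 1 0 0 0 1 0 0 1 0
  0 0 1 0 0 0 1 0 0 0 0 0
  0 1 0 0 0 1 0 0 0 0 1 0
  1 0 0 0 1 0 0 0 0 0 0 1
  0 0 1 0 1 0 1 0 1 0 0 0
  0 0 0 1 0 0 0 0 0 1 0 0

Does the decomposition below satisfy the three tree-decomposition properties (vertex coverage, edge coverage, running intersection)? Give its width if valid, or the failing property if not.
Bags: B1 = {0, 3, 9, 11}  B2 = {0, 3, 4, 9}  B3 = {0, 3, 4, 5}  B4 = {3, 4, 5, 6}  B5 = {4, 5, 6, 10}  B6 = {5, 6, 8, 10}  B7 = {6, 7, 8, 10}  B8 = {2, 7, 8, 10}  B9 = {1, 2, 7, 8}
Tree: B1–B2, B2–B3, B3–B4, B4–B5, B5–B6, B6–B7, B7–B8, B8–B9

Checking the three conditions: (i) the bags cover all of {0, 1, 2, 3, 4, 5, 6, 7, 8, 9, 10, 11}; (ii) for each edge, some bag contains both endpoints; (iii) the bags containing any fixed vertex form a subtree. All hold, so the decomposition is valid with width 4 − 1 = 3.

Yes; width 3.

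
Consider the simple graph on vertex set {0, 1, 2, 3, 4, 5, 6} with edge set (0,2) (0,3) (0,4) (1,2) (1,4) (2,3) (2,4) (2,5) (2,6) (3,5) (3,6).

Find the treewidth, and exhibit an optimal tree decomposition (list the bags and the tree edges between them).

Each bag holds 3 vertices, so the decomposition has width 2, which upper-bounds the treewidth. For the lower bound, the 3 vertices {1, 2, 4} are pairwise adjacent, and any tree decomposition puts a clique entirely inside one bag — forcing width ≥ 2. Combining the bounds, tw(G) = 2.

Treewidth 2.
Bags: B1 = {0, 2, 4}  B2 = {0, 2, 3}  B3 = {1, 2, 4}  B4 = {2, 3, 6}  B5 = {2, 3, 5}
Tree: B1–B2, B1–B3, B2–B4, B4–B5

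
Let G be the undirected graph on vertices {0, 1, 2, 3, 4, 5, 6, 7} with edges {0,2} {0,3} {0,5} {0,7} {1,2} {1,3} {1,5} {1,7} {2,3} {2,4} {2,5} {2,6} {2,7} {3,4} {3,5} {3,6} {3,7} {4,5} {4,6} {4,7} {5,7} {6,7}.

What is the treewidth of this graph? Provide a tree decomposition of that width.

Each bag holds 5 vertices, so the decomposition has width 4, which upper-bounds the treewidth. For the lower bound, the 5 vertices {0, 2, 3, 5, 7} are pairwise adjacent, and any tree decomposition puts a clique entirely inside one bag — forcing width ≥ 4. Combining the bounds, tw(G) = 4.

Treewidth 4.
One such decomposition:
Bags: B1 = {2, 3, 4, 5, 7}  B2 = {2, 3, 4, 6, 7}  B3 = {0, 2, 3, 5, 7}  B4 = {1, 2, 3, 5, 7}
Tree: B1–B2, B1–B3, B1–B4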